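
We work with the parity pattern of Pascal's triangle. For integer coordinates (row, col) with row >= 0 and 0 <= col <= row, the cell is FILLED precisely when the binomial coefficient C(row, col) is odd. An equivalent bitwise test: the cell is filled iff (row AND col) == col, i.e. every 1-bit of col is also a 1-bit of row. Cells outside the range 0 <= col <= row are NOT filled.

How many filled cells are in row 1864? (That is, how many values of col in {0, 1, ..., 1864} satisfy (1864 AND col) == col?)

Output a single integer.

1864 in binary = 11101001000
popcount(1864) = number of 1-bits in 11101001000 = 5
A col c satisfies (1864 AND c) == c iff every set bit of c is also set in 1864; each of the 5 set bits of 1864 can independently be on or off in c.
count = 2^5 = 32

Answer: 32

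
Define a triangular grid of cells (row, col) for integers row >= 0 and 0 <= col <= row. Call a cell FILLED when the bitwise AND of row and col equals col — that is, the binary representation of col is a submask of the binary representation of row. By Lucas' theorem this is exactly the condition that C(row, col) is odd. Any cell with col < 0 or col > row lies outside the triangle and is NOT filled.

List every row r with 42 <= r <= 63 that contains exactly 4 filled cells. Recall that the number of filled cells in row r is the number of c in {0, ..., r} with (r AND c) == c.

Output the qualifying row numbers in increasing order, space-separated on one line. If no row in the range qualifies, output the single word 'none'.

Answer: 48

Derivation:
Row r has 2^popcount(r) filled cells, so we need popcount(r) = log2(4) = 2.
Scan r = 42..63 and keep those with exactly 2 one-bits:
r=42=101010 popcount=3 -> skip
r=43=101011 popcount=4 -> skip
r=44=101100 popcount=3 -> skip
r=45=101101 popcount=4 -> skip
r=46=101110 popcount=4 -> skip
r=47=101111 popcount=5 -> skip
r=48=110000 popcount=2 -> KEEP
r=49=110001 popcount=3 -> skip
r=50=110010 popcount=3 -> skip
r=51=110011 popcount=4 -> skip
r=52=110100 popcount=3 -> skip
r=53=110101 popcount=4 -> skip
r=54=110110 popcount=4 -> skip
r=55=110111 popcount=5 -> skip
r=56=111000 popcount=3 -> skip
r=57=111001 popcount=4 -> skip
r=58=111010 popcount=4 -> skip
r=59=111011 popcount=5 -> skip
r=60=111100 popcount=4 -> skip
r=61=111101 popcount=5 -> skip
r=62=111110 popcount=5 -> skip
r=63=111111 popcount=6 -> skip
Kept rows: 48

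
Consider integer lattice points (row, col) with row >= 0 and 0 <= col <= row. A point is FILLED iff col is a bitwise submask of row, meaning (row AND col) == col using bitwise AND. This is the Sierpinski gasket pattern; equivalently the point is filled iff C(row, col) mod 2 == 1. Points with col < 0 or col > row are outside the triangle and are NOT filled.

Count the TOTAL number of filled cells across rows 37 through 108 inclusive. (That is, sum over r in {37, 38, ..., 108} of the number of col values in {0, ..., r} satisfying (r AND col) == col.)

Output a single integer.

Answer: 1146

Derivation:
r37=100101 pc3: +8 =8
r38=100110 pc3: +8 =16
r39=100111 pc4: +16 =32
r40=101000 pc2: +4 =36
r41=101001 pc3: +8 =44
r42=101010 pc3: +8 =52
r43=101011 pc4: +16 =68
r44=101100 pc3: +8 =76
r45=101101 pc4: +16 =92
r46=101110 pc4: +16 =108
r47=101111 pc5: +32 =140
r48=110000 pc2: +4 =144
r49=110001 pc3: +8 =152
r50=110010 pc3: +8 =160
r51=110011 pc4: +16 =176
r52=110100 pc3: +8 =184
r53=110101 pc4: +16 =200
r54=110110 pc4: +16 =216
r55=110111 pc5: +32 =248
r56=111000 pc3: +8 =256
r57=111001 pc4: +16 =272
r58=111010 pc4: +16 =288
r59=111011 pc5: +32 =320
r60=111100 pc4: +16 =336
r61=111101 pc5: +32 =368
r62=111110 pc5: +32 =400
r63=111111 pc6: +64 =464
r64=1000000 pc1: +2 =466
r65=1000001 pc2: +4 =470
r66=1000010 pc2: +4 =474
r67=1000011 pc3: +8 =482
r68=1000100 pc2: +4 =486
r69=1000101 pc3: +8 =494
r70=1000110 pc3: +8 =502
r71=1000111 pc4: +16 =518
r72=1001000 pc2: +4 =522
r73=1001001 pc3: +8 =530
r74=1001010 pc3: +8 =538
r75=1001011 pc4: +16 =554
r76=1001100 pc3: +8 =562
r77=1001101 pc4: +16 =578
r78=1001110 pc4: +16 =594
r79=1001111 pc5: +32 =626
r80=1010000 pc2: +4 =630
r81=1010001 pc3: +8 =638
r82=1010010 pc3: +8 =646
r83=1010011 pc4: +16 =662
r84=1010100 pc3: +8 =670
r85=1010101 pc4: +16 =686
r86=1010110 pc4: +16 =702
r87=1010111 pc5: +32 =734
r88=1011000 pc3: +8 =742
r89=1011001 pc4: +16 =758
r90=1011010 pc4: +16 =774
r91=1011011 pc5: +32 =806
r92=1011100 pc4: +16 =822
r93=1011101 pc5: +32 =854
r94=1011110 pc5: +32 =886
r95=1011111 pc6: +64 =950
r96=1100000 pc2: +4 =954
r97=1100001 pc3: +8 =962
r98=1100010 pc3: +8 =970
r99=1100011 pc4: +16 =986
r100=1100100 pc3: +8 =994
r101=1100101 pc4: +16 =1010
r102=1100110 pc4: +16 =1026
r103=1100111 pc5: +32 =1058
r104=1101000 pc3: +8 =1066
r105=1101001 pc4: +16 =1082
r106=1101010 pc4: +16 =1098
r107=1101011 pc5: +32 =1130
r108=1101100 pc4: +16 =1146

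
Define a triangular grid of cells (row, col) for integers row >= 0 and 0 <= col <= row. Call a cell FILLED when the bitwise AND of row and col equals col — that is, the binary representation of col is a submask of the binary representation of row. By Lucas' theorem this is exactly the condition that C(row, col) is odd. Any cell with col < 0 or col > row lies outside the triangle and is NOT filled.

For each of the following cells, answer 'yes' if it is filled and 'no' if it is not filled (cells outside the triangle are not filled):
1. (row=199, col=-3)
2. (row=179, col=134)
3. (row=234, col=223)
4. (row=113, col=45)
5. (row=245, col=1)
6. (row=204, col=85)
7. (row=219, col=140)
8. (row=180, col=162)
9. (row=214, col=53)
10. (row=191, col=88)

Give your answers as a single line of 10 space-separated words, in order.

Answer: no no no no yes no no no no no

Derivation:
(199,-3): col outside [0, 199] -> not filled
(179,134): row=0b10110011, col=0b10000110, row AND col = 0b10000010 = 130; 130 != 134 -> empty
(234,223): row=0b11101010, col=0b11011111, row AND col = 0b11001010 = 202; 202 != 223 -> empty
(113,45): row=0b1110001, col=0b101101, row AND col = 0b100001 = 33; 33 != 45 -> empty
(245,1): row=0b11110101, col=0b1, row AND col = 0b1 = 1; 1 == 1 -> filled
(204,85): row=0b11001100, col=0b1010101, row AND col = 0b1000100 = 68; 68 != 85 -> empty
(219,140): row=0b11011011, col=0b10001100, row AND col = 0b10001000 = 136; 136 != 140 -> empty
(180,162): row=0b10110100, col=0b10100010, row AND col = 0b10100000 = 160; 160 != 162 -> empty
(214,53): row=0b11010110, col=0b110101, row AND col = 0b10100 = 20; 20 != 53 -> empty
(191,88): row=0b10111111, col=0b1011000, row AND col = 0b11000 = 24; 24 != 88 -> empty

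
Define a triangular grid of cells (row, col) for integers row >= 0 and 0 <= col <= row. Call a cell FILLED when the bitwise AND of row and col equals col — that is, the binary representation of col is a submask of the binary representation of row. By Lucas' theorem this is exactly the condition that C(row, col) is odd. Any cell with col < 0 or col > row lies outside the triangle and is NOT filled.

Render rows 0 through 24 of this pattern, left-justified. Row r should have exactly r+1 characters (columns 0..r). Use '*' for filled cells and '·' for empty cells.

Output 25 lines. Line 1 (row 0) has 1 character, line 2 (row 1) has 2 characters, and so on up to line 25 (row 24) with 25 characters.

Answer: *
**
*·*
****
*···*
**··**
*·*·*·*
********
*·······*
**······**
*·*·····*·*
****····****
*···*···*···*
**··**··**··**
*·*·*·*·*·*·*·*
****************
*···············*
**··············**
*·*·············*·*
****············****
*···*···········*···*
**··**··········**··**
*·*·*·*·········*·*·*·*
********········********
*·······*·······*·······*

Derivation:
r0=0: *
r1=1: **
r2=10: *·*
r3=11: ****
r4=100: *···*
r5=101: **··**
r6=110: *·*·*·*
r7=111: ********
r8=1000: *·······*
r9=1001: **······**
r10=1010: *·*·····*·*
r11=1011: ****····****
r12=1100: *···*···*···*
r13=1101: **··**··**··**
r14=1110: *·*·*·*·*·*·*·*
r15=1111: ****************
r16=10000: *···············*
r17=10001: **··············**
r18=10010: *·*·············*·*
r19=10011: ****············****
r20=10100: *···*···········*···*
r21=10101: **··**··········**··**
r22=10110: *·*·*·*·········*·*·*·*
r23=10111: ********········********
r24=11000: *·······*·······*·······*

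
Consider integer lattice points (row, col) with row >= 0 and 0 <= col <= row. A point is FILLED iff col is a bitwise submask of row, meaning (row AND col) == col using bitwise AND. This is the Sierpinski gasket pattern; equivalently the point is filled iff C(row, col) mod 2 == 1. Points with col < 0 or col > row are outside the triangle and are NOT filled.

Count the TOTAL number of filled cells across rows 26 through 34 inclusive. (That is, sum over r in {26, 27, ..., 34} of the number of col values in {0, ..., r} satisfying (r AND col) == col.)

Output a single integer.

Answer: 106

Derivation:
r26=11010 pc3: +8 =8
r27=11011 pc4: +16 =24
r28=11100 pc3: +8 =32
r29=11101 pc4: +16 =48
r30=11110 pc4: +16 =64
r31=11111 pc5: +32 =96
r32=100000 pc1: +2 =98
r33=100001 pc2: +4 =102
r34=100010 pc2: +4 =106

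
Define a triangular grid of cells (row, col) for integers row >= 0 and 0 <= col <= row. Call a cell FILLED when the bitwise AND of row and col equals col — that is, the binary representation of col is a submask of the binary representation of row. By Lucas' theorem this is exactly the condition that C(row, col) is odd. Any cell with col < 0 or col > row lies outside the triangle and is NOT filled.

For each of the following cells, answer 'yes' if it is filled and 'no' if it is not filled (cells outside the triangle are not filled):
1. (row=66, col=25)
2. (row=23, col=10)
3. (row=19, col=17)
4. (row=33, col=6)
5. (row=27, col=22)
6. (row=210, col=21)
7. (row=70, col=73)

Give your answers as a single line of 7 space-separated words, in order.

Answer: no no yes no no no no

Derivation:
(66,25): row=0b1000010, col=0b11001, row AND col = 0b0 = 0; 0 != 25 -> empty
(23,10): row=0b10111, col=0b1010, row AND col = 0b10 = 2; 2 != 10 -> empty
(19,17): row=0b10011, col=0b10001, row AND col = 0b10001 = 17; 17 == 17 -> filled
(33,6): row=0b100001, col=0b110, row AND col = 0b0 = 0; 0 != 6 -> empty
(27,22): row=0b11011, col=0b10110, row AND col = 0b10010 = 18; 18 != 22 -> empty
(210,21): row=0b11010010, col=0b10101, row AND col = 0b10000 = 16; 16 != 21 -> empty
(70,73): col outside [0, 70] -> not filled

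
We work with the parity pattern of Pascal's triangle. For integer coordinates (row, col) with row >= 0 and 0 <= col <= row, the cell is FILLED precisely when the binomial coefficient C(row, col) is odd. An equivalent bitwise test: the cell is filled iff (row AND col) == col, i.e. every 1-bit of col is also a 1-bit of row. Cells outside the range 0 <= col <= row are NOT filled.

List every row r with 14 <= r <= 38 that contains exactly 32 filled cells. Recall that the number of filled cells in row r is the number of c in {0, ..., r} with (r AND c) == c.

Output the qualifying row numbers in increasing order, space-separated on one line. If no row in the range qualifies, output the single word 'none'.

Row r has 2^popcount(r) filled cells, so we need popcount(r) = log2(32) = 5.
Scan r = 14..38 and keep those with exactly 5 one-bits:
r=14=1110 popcount=3 -> skip
r=15=1111 popcount=4 -> skip
r=16=10000 popcount=1 -> skip
r=17=10001 popcount=2 -> skip
r=18=10010 popcount=2 -> skip
r=19=10011 popcount=3 -> skip
r=20=10100 popcount=2 -> skip
r=21=10101 popcount=3 -> skip
r=22=10110 popcount=3 -> skip
r=23=10111 popcount=4 -> skip
r=24=11000 popcount=2 -> skip
r=25=11001 popcount=3 -> skip
r=26=11010 popcount=3 -> skip
r=27=11011 popcount=4 -> skip
r=28=11100 popcount=3 -> skip
r=29=11101 popcount=4 -> skip
r=30=11110 popcount=4 -> skip
r=31=11111 popcount=5 -> KEEP
r=32=100000 popcount=1 -> skip
r=33=100001 popcount=2 -> skip
r=34=100010 popcount=2 -> skip
r=35=100011 popcount=3 -> skip
r=36=100100 popcount=2 -> skip
r=37=100101 popcount=3 -> skip
r=38=100110 popcount=3 -> skip
Kept rows: 31

Answer: 31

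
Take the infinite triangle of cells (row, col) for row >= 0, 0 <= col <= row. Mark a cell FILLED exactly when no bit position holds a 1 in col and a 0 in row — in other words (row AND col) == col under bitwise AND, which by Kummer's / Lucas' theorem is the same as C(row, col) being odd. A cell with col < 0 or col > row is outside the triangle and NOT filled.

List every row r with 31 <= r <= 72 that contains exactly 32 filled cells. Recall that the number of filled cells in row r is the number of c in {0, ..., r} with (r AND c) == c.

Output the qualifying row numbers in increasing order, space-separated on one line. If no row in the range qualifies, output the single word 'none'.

Row r has 2^popcount(r) filled cells, so we need popcount(r) = log2(32) = 5.
Scan r = 31..72 and keep those with exactly 5 one-bits:
r=31=11111 popcount=5 -> KEEP
r=32=100000 popcount=1 -> skip
r=33=100001 popcount=2 -> skip
r=34=100010 popcount=2 -> skip
r=35=100011 popcount=3 -> skip
r=36=100100 popcount=2 -> skip
r=37=100101 popcount=3 -> skip
r=38=100110 popcount=3 -> skip
r=39=100111 popcount=4 -> skip
r=40=101000 popcount=2 -> skip
r=41=101001 popcount=3 -> skip
r=42=101010 popcount=3 -> skip
r=43=101011 popcount=4 -> skip
r=44=101100 popcount=3 -> skip
r=45=101101 popcount=4 -> skip
r=46=101110 popcount=4 -> skip
r=47=101111 popcount=5 -> KEEP
r=48=110000 popcount=2 -> skip
r=49=110001 popcount=3 -> skip
r=50=110010 popcount=3 -> skip
r=51=110011 popcount=4 -> skip
r=52=110100 popcount=3 -> skip
r=53=110101 popcount=4 -> skip
r=54=110110 popcount=4 -> skip
r=55=110111 popcount=5 -> KEEP
r=56=111000 popcount=3 -> skip
r=57=111001 popcount=4 -> skip
r=58=111010 popcount=4 -> skip
r=59=111011 popcount=5 -> KEEP
r=60=111100 popcount=4 -> skip
r=61=111101 popcount=5 -> KEEP
r=62=111110 popcount=5 -> KEEP
r=63=111111 popcount=6 -> skip
r=64=1000000 popcount=1 -> skip
r=65=1000001 popcount=2 -> skip
r=66=1000010 popcount=2 -> skip
r=67=1000011 popcount=3 -> skip
r=68=1000100 popcount=2 -> skip
r=69=1000101 popcount=3 -> skip
r=70=1000110 popcount=3 -> skip
r=71=1000111 popcount=4 -> skip
r=72=1001000 popcount=2 -> skip
Kept rows: 31 47 55 59 61 62

Answer: 31 47 55 59 61 62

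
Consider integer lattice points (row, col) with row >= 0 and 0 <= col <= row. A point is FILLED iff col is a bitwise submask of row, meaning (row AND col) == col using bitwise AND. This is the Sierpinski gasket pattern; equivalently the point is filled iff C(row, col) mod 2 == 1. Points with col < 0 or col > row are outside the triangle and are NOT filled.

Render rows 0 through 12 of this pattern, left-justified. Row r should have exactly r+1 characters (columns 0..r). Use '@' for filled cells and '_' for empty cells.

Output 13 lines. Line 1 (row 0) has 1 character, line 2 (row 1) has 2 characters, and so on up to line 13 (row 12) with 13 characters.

Answer: @
@@
@_@
@@@@
@___@
@@__@@
@_@_@_@
@@@@@@@@
@_______@
@@______@@
@_@_____@_@
@@@@____@@@@
@___@___@___@

Derivation:
r0=0: @
r1=1: @@
r2=10: @_@
r3=11: @@@@
r4=100: @___@
r5=101: @@__@@
r6=110: @_@_@_@
r7=111: @@@@@@@@
r8=1000: @_______@
r9=1001: @@______@@
r10=1010: @_@_____@_@
r11=1011: @@@@____@@@@
r12=1100: @___@___@___@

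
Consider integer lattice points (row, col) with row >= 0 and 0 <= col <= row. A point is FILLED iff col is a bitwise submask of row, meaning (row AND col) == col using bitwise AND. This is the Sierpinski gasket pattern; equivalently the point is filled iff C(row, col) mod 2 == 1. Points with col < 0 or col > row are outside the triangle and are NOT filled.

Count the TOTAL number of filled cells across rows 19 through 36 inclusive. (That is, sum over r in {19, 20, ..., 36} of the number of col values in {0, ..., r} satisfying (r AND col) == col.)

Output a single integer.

r19=10011 pc3: +8 =8
r20=10100 pc2: +4 =12
r21=10101 pc3: +8 =20
r22=10110 pc3: +8 =28
r23=10111 pc4: +16 =44
r24=11000 pc2: +4 =48
r25=11001 pc3: +8 =56
r26=11010 pc3: +8 =64
r27=11011 pc4: +16 =80
r28=11100 pc3: +8 =88
r29=11101 pc4: +16 =104
r30=11110 pc4: +16 =120
r31=11111 pc5: +32 =152
r32=100000 pc1: +2 =154
r33=100001 pc2: +4 =158
r34=100010 pc2: +4 =162
r35=100011 pc3: +8 =170
r36=100100 pc2: +4 =174

Answer: 174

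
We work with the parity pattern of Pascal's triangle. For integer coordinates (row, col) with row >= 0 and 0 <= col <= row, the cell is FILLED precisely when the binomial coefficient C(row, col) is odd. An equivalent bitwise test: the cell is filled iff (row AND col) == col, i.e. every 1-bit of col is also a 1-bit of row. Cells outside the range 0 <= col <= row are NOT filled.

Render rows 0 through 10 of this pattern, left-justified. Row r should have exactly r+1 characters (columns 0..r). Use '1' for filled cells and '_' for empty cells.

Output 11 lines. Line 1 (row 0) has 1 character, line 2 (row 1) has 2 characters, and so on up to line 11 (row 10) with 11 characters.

Answer: 1
11
1_1
1111
1___1
11__11
1_1_1_1
11111111
1_______1
11______11
1_1_____1_1

Derivation:
r0=0: 1
r1=1: 11
r2=10: 1_1
r3=11: 1111
r4=100: 1___1
r5=101: 11__11
r6=110: 1_1_1_1
r7=111: 11111111
r8=1000: 1_______1
r9=1001: 11______11
r10=1010: 1_1_____1_1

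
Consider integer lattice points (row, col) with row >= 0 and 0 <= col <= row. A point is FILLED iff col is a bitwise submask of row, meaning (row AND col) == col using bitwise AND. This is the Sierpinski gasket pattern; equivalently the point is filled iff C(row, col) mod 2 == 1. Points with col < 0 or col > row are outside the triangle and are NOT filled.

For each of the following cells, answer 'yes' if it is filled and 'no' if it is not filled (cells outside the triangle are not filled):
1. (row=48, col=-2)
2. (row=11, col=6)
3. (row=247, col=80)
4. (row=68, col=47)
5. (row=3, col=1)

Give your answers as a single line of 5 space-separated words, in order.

(48,-2): col outside [0, 48] -> not filled
(11,6): row=0b1011, col=0b110, row AND col = 0b10 = 2; 2 != 6 -> empty
(247,80): row=0b11110111, col=0b1010000, row AND col = 0b1010000 = 80; 80 == 80 -> filled
(68,47): row=0b1000100, col=0b101111, row AND col = 0b100 = 4; 4 != 47 -> empty
(3,1): row=0b11, col=0b1, row AND col = 0b1 = 1; 1 == 1 -> filled

Answer: no no yes no yes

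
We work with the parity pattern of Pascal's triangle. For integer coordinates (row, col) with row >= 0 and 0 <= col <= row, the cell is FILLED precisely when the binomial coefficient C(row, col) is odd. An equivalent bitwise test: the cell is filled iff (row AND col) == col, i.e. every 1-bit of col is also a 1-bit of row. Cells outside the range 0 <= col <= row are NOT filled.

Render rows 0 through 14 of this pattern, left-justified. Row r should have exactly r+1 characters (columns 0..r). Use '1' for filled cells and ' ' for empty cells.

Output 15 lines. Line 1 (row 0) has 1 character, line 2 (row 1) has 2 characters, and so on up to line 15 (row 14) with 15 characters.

r0=0: 1
r1=1: 11
r2=10: 1 1
r3=11: 1111
r4=100: 1   1
r5=101: 11  11
r6=110: 1 1 1 1
r7=111: 11111111
r8=1000: 1       1
r9=1001: 11      11
r10=1010: 1 1     1 1
r11=1011: 1111    1111
r12=1100: 1   1   1   1
r13=1101: 11  11  11  11
r14=1110: 1 1 1 1 1 1 1 1

Answer: 1
11
1 1
1111
1   1
11  11
1 1 1 1
11111111
1       1
11      11
1 1     1 1
1111    1111
1   1   1   1
11  11  11  11
1 1 1 1 1 1 1 1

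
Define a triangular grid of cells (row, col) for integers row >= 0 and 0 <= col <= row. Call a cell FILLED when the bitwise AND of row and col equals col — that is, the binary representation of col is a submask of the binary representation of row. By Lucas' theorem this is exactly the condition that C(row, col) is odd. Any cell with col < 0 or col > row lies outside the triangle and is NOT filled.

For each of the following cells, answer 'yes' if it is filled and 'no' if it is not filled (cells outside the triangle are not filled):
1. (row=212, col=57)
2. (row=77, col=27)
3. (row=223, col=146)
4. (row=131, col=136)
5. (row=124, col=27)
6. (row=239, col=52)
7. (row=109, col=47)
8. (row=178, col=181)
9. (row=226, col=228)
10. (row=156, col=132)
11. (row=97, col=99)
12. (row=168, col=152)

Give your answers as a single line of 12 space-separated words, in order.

(212,57): row=0b11010100, col=0b111001, row AND col = 0b10000 = 16; 16 != 57 -> empty
(77,27): row=0b1001101, col=0b11011, row AND col = 0b1001 = 9; 9 != 27 -> empty
(223,146): row=0b11011111, col=0b10010010, row AND col = 0b10010010 = 146; 146 == 146 -> filled
(131,136): col outside [0, 131] -> not filled
(124,27): row=0b1111100, col=0b11011, row AND col = 0b11000 = 24; 24 != 27 -> empty
(239,52): row=0b11101111, col=0b110100, row AND col = 0b100100 = 36; 36 != 52 -> empty
(109,47): row=0b1101101, col=0b101111, row AND col = 0b101101 = 45; 45 != 47 -> empty
(178,181): col outside [0, 178] -> not filled
(226,228): col outside [0, 226] -> not filled
(156,132): row=0b10011100, col=0b10000100, row AND col = 0b10000100 = 132; 132 == 132 -> filled
(97,99): col outside [0, 97] -> not filled
(168,152): row=0b10101000, col=0b10011000, row AND col = 0b10001000 = 136; 136 != 152 -> empty

Answer: no no yes no no no no no no yes no no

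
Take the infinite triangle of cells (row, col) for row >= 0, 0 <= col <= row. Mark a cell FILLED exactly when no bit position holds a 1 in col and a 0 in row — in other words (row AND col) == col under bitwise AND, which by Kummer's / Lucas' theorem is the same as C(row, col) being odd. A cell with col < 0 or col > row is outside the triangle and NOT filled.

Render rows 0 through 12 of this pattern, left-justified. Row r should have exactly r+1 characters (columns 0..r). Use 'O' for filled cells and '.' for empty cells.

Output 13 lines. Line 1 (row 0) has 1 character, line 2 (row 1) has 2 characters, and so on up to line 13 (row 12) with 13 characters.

Answer: O
OO
O.O
OOOO
O...O
OO..OO
O.O.O.O
OOOOOOOO
O.......O
OO......OO
O.O.....O.O
OOOO....OOOO
O...O...O...O

Derivation:
r0=0: O
r1=1: OO
r2=10: O.O
r3=11: OOOO
r4=100: O...O
r5=101: OO..OO
r6=110: O.O.O.O
r7=111: OOOOOOOO
r8=1000: O.......O
r9=1001: OO......OO
r10=1010: O.O.....O.O
r11=1011: OOOO....OOOO
r12=1100: O...O...O...O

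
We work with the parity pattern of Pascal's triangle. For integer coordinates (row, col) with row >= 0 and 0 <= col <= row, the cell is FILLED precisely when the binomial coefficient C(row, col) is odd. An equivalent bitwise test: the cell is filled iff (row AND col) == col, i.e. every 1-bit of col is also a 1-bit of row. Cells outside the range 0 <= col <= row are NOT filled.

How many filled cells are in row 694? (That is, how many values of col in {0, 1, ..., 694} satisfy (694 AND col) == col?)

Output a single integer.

Answer: 64

Derivation:
694 in binary = 1010110110
popcount(694) = number of 1-bits in 1010110110 = 6
A col c satisfies (694 AND c) == c iff every set bit of c is also set in 694; each of the 6 set bits of 694 can independently be on or off in c.
count = 2^6 = 64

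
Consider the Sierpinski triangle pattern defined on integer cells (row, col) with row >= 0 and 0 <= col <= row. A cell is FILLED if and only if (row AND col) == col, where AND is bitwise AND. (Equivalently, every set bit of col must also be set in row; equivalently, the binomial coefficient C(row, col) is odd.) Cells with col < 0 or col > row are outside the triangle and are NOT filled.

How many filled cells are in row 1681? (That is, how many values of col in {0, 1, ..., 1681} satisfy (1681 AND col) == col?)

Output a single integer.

Answer: 32

Derivation:
1681 in binary = 11010010001
popcount(1681) = number of 1-bits in 11010010001 = 5
A col c satisfies (1681 AND c) == c iff every set bit of c is also set in 1681; each of the 5 set bits of 1681 can independently be on or off in c.
count = 2^5 = 32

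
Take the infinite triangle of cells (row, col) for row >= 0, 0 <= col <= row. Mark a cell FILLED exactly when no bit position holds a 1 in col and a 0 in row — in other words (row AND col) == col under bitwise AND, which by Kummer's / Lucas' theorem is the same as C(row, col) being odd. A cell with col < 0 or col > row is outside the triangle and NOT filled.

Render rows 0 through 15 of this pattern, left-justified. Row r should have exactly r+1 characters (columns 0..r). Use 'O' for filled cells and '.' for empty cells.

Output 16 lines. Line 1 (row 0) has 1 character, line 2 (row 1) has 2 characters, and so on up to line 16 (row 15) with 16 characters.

Answer: O
OO
O.O
OOOO
O...O
OO..OO
O.O.O.O
OOOOOOOO
O.......O
OO......OO
O.O.....O.O
OOOO....OOOO
O...O...O...O
OO..OO..OO..OO
O.O.O.O.O.O.O.O
OOOOOOOOOOOOOOOO

Derivation:
r0=0: O
r1=1: OO
r2=10: O.O
r3=11: OOOO
r4=100: O...O
r5=101: OO..OO
r6=110: O.O.O.O
r7=111: OOOOOOOO
r8=1000: O.......O
r9=1001: OO......OO
r10=1010: O.O.....O.O
r11=1011: OOOO....OOOO
r12=1100: O...O...O...O
r13=1101: OO..OO..OO..OO
r14=1110: O.O.O.O.O.O.O.O
r15=1111: OOOOOOOOOOOOOOOO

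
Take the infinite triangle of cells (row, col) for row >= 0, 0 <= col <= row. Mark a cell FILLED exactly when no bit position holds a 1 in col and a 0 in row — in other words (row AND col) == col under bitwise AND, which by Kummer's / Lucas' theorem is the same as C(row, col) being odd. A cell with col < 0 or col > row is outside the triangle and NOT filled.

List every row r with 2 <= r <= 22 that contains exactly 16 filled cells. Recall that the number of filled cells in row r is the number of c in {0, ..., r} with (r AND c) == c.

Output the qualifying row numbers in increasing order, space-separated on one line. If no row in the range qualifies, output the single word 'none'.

Answer: 15

Derivation:
Row r has 2^popcount(r) filled cells, so we need popcount(r) = log2(16) = 4.
Scan r = 2..22 and keep those with exactly 4 one-bits:
r=2=10 popcount=1 -> skip
r=3=11 popcount=2 -> skip
r=4=100 popcount=1 -> skip
r=5=101 popcount=2 -> skip
r=6=110 popcount=2 -> skip
r=7=111 popcount=3 -> skip
r=8=1000 popcount=1 -> skip
r=9=1001 popcount=2 -> skip
r=10=1010 popcount=2 -> skip
r=11=1011 popcount=3 -> skip
r=12=1100 popcount=2 -> skip
r=13=1101 popcount=3 -> skip
r=14=1110 popcount=3 -> skip
r=15=1111 popcount=4 -> KEEP
r=16=10000 popcount=1 -> skip
r=17=10001 popcount=2 -> skip
r=18=10010 popcount=2 -> skip
r=19=10011 popcount=3 -> skip
r=20=10100 popcount=2 -> skip
r=21=10101 popcount=3 -> skip
r=22=10110 popcount=3 -> skip
Kept rows: 15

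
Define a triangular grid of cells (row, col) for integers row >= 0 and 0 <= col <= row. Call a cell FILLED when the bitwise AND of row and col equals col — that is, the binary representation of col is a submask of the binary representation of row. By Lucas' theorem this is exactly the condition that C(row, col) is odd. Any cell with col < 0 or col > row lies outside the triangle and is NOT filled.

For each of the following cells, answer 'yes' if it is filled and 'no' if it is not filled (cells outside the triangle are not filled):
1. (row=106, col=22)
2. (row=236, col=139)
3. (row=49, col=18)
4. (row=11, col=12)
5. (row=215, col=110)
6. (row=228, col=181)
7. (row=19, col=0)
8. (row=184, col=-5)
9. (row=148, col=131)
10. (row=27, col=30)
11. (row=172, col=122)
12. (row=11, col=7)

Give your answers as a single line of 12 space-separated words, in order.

Answer: no no no no no no yes no no no no no

Derivation:
(106,22): row=0b1101010, col=0b10110, row AND col = 0b10 = 2; 2 != 22 -> empty
(236,139): row=0b11101100, col=0b10001011, row AND col = 0b10001000 = 136; 136 != 139 -> empty
(49,18): row=0b110001, col=0b10010, row AND col = 0b10000 = 16; 16 != 18 -> empty
(11,12): col outside [0, 11] -> not filled
(215,110): row=0b11010111, col=0b1101110, row AND col = 0b1000110 = 70; 70 != 110 -> empty
(228,181): row=0b11100100, col=0b10110101, row AND col = 0b10100100 = 164; 164 != 181 -> empty
(19,0): row=0b10011, col=0b0, row AND col = 0b0 = 0; 0 == 0 -> filled
(184,-5): col outside [0, 184] -> not filled
(148,131): row=0b10010100, col=0b10000011, row AND col = 0b10000000 = 128; 128 != 131 -> empty
(27,30): col outside [0, 27] -> not filled
(172,122): row=0b10101100, col=0b1111010, row AND col = 0b101000 = 40; 40 != 122 -> empty
(11,7): row=0b1011, col=0b111, row AND col = 0b11 = 3; 3 != 7 -> empty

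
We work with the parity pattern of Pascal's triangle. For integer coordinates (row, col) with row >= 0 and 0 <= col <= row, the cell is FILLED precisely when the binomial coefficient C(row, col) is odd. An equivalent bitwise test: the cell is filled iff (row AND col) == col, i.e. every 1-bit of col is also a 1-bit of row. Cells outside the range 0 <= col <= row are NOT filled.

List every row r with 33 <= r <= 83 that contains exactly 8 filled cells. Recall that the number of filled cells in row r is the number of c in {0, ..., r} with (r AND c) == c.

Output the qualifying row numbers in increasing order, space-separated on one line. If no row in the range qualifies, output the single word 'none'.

Answer: 35 37 38 41 42 44 49 50 52 56 67 69 70 73 74 76 81 82

Derivation:
Row r has 2^popcount(r) filled cells, so we need popcount(r) = log2(8) = 3.
Scan r = 33..83 and keep those with exactly 3 one-bits:
r=33=100001 popcount=2 -> skip
r=34=100010 popcount=2 -> skip
r=35=100011 popcount=3 -> KEEP
r=36=100100 popcount=2 -> skip
r=37=100101 popcount=3 -> KEEP
r=38=100110 popcount=3 -> KEEP
r=39=100111 popcount=4 -> skip
r=40=101000 popcount=2 -> skip
r=41=101001 popcount=3 -> KEEP
r=42=101010 popcount=3 -> KEEP
r=43=101011 popcount=4 -> skip
r=44=101100 popcount=3 -> KEEP
r=45=101101 popcount=4 -> skip
r=46=101110 popcount=4 -> skip
r=47=101111 popcount=5 -> skip
r=48=110000 popcount=2 -> skip
r=49=110001 popcount=3 -> KEEP
r=50=110010 popcount=3 -> KEEP
r=51=110011 popcount=4 -> skip
r=52=110100 popcount=3 -> KEEP
r=53=110101 popcount=4 -> skip
r=54=110110 popcount=4 -> skip
r=55=110111 popcount=5 -> skip
r=56=111000 popcount=3 -> KEEP
r=57=111001 popcount=4 -> skip
r=58=111010 popcount=4 -> skip
r=59=111011 popcount=5 -> skip
r=60=111100 popcount=4 -> skip
r=61=111101 popcount=5 -> skip
r=62=111110 popcount=5 -> skip
r=63=111111 popcount=6 -> skip
r=64=1000000 popcount=1 -> skip
r=65=1000001 popcount=2 -> skip
r=66=1000010 popcount=2 -> skip
r=67=1000011 popcount=3 -> KEEP
r=68=1000100 popcount=2 -> skip
r=69=1000101 popcount=3 -> KEEP
r=70=1000110 popcount=3 -> KEEP
r=71=1000111 popcount=4 -> skip
r=72=1001000 popcount=2 -> skip
r=73=1001001 popcount=3 -> KEEP
r=74=1001010 popcount=3 -> KEEP
r=75=1001011 popcount=4 -> skip
r=76=1001100 popcount=3 -> KEEP
r=77=1001101 popcount=4 -> skip
r=78=1001110 popcount=4 -> skip
r=79=1001111 popcount=5 -> skip
r=80=1010000 popcount=2 -> skip
r=81=1010001 popcount=3 -> KEEP
r=82=1010010 popcount=3 -> KEEP
r=83=1010011 popcount=4 -> skip
Kept rows: 35 37 38 41 42 44 49 50 52 56 67 69 70 73 74 76 81 82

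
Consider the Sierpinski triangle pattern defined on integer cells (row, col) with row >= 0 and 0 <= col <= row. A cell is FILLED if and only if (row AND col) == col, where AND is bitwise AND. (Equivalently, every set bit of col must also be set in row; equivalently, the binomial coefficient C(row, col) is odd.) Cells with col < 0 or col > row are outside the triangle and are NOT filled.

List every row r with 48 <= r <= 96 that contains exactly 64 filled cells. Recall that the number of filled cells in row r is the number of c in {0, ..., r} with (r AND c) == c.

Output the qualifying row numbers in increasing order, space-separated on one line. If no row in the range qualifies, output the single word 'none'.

Answer: 63 95

Derivation:
Row r has 2^popcount(r) filled cells, so we need popcount(r) = log2(64) = 6.
Scan r = 48..96 and keep those with exactly 6 one-bits:
r=48=110000 popcount=2 -> skip
r=49=110001 popcount=3 -> skip
r=50=110010 popcount=3 -> skip
r=51=110011 popcount=4 -> skip
r=52=110100 popcount=3 -> skip
r=53=110101 popcount=4 -> skip
r=54=110110 popcount=4 -> skip
r=55=110111 popcount=5 -> skip
r=56=111000 popcount=3 -> skip
r=57=111001 popcount=4 -> skip
r=58=111010 popcount=4 -> skip
r=59=111011 popcount=5 -> skip
r=60=111100 popcount=4 -> skip
r=61=111101 popcount=5 -> skip
r=62=111110 popcount=5 -> skip
r=63=111111 popcount=6 -> KEEP
r=64=1000000 popcount=1 -> skip
r=65=1000001 popcount=2 -> skip
r=66=1000010 popcount=2 -> skip
r=67=1000011 popcount=3 -> skip
r=68=1000100 popcount=2 -> skip
r=69=1000101 popcount=3 -> skip
r=70=1000110 popcount=3 -> skip
r=71=1000111 popcount=4 -> skip
r=72=1001000 popcount=2 -> skip
r=73=1001001 popcount=3 -> skip
r=74=1001010 popcount=3 -> skip
r=75=1001011 popcount=4 -> skip
r=76=1001100 popcount=3 -> skip
r=77=1001101 popcount=4 -> skip
r=78=1001110 popcount=4 -> skip
r=79=1001111 popcount=5 -> skip
r=80=1010000 popcount=2 -> skip
r=81=1010001 popcount=3 -> skip
r=82=1010010 popcount=3 -> skip
r=83=1010011 popcount=4 -> skip
r=84=1010100 popcount=3 -> skip
r=85=1010101 popcount=4 -> skip
r=86=1010110 popcount=4 -> skip
r=87=1010111 popcount=5 -> skip
r=88=1011000 popcount=3 -> skip
r=89=1011001 popcount=4 -> skip
r=90=1011010 popcount=4 -> skip
r=91=1011011 popcount=5 -> skip
r=92=1011100 popcount=4 -> skip
r=93=1011101 popcount=5 -> skip
r=94=1011110 popcount=5 -> skip
r=95=1011111 popcount=6 -> KEEP
r=96=1100000 popcount=2 -> skip
Kept rows: 63 95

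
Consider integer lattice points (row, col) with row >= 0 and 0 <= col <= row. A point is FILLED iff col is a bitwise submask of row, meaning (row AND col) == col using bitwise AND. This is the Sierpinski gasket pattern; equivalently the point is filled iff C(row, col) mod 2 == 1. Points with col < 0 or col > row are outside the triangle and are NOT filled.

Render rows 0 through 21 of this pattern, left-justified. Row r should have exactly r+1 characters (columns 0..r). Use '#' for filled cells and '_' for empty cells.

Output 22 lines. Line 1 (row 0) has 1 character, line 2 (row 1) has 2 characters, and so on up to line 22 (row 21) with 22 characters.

r0=0: #
r1=1: ##
r2=10: #_#
r3=11: ####
r4=100: #___#
r5=101: ##__##
r6=110: #_#_#_#
r7=111: ########
r8=1000: #_______#
r9=1001: ##______##
r10=1010: #_#_____#_#
r11=1011: ####____####
r12=1100: #___#___#___#
r13=1101: ##__##__##__##
r14=1110: #_#_#_#_#_#_#_#
r15=1111: ################
r16=10000: #_______________#
r17=10001: ##______________##
r18=10010: #_#_____________#_#
r19=10011: ####____________####
r20=10100: #___#___________#___#
r21=10101: ##__##__________##__##

Answer: #
##
#_#
####
#___#
##__##
#_#_#_#
########
#_______#
##______##
#_#_____#_#
####____####
#___#___#___#
##__##__##__##
#_#_#_#_#_#_#_#
################
#_______________#
##______________##
#_#_____________#_#
####____________####
#___#___________#___#
##__##__________##__##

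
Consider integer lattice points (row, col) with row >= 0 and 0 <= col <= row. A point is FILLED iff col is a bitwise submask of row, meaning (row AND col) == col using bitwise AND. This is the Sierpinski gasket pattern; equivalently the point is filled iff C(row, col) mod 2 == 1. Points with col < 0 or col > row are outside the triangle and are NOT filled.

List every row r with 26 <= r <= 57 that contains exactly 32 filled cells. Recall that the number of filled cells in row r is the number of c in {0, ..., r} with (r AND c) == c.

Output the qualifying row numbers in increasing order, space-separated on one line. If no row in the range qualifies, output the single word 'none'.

Answer: 31 47 55

Derivation:
Row r has 2^popcount(r) filled cells, so we need popcount(r) = log2(32) = 5.
Scan r = 26..57 and keep those with exactly 5 one-bits:
r=26=11010 popcount=3 -> skip
r=27=11011 popcount=4 -> skip
r=28=11100 popcount=3 -> skip
r=29=11101 popcount=4 -> skip
r=30=11110 popcount=4 -> skip
r=31=11111 popcount=5 -> KEEP
r=32=100000 popcount=1 -> skip
r=33=100001 popcount=2 -> skip
r=34=100010 popcount=2 -> skip
r=35=100011 popcount=3 -> skip
r=36=100100 popcount=2 -> skip
r=37=100101 popcount=3 -> skip
r=38=100110 popcount=3 -> skip
r=39=100111 popcount=4 -> skip
r=40=101000 popcount=2 -> skip
r=41=101001 popcount=3 -> skip
r=42=101010 popcount=3 -> skip
r=43=101011 popcount=4 -> skip
r=44=101100 popcount=3 -> skip
r=45=101101 popcount=4 -> skip
r=46=101110 popcount=4 -> skip
r=47=101111 popcount=5 -> KEEP
r=48=110000 popcount=2 -> skip
r=49=110001 popcount=3 -> skip
r=50=110010 popcount=3 -> skip
r=51=110011 popcount=4 -> skip
r=52=110100 popcount=3 -> skip
r=53=110101 popcount=4 -> skip
r=54=110110 popcount=4 -> skip
r=55=110111 popcount=5 -> KEEP
r=56=111000 popcount=3 -> skip
r=57=111001 popcount=4 -> skip
Kept rows: 31 47 55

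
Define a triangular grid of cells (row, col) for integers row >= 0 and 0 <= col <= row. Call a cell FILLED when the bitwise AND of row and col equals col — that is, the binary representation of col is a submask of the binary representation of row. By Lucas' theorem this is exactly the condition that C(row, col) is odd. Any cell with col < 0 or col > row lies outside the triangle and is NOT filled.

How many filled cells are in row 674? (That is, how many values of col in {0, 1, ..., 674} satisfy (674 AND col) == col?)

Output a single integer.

Answer: 16

Derivation:
674 in binary = 1010100010
popcount(674) = number of 1-bits in 1010100010 = 4
A col c satisfies (674 AND c) == c iff every set bit of c is also set in 674; each of the 4 set bits of 674 can independently be on or off in c.
count = 2^4 = 16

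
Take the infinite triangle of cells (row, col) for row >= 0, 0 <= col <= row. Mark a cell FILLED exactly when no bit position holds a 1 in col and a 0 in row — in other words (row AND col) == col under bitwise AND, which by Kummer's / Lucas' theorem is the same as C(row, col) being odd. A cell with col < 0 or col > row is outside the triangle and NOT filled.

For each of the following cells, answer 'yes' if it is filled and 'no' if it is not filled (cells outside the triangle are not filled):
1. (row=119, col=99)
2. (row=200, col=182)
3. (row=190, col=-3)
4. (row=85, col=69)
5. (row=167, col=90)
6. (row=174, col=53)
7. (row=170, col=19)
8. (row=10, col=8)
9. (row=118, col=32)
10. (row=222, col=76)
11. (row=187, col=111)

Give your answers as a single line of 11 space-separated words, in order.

(119,99): row=0b1110111, col=0b1100011, row AND col = 0b1100011 = 99; 99 == 99 -> filled
(200,182): row=0b11001000, col=0b10110110, row AND col = 0b10000000 = 128; 128 != 182 -> empty
(190,-3): col outside [0, 190] -> not filled
(85,69): row=0b1010101, col=0b1000101, row AND col = 0b1000101 = 69; 69 == 69 -> filled
(167,90): row=0b10100111, col=0b1011010, row AND col = 0b10 = 2; 2 != 90 -> empty
(174,53): row=0b10101110, col=0b110101, row AND col = 0b100100 = 36; 36 != 53 -> empty
(170,19): row=0b10101010, col=0b10011, row AND col = 0b10 = 2; 2 != 19 -> empty
(10,8): row=0b1010, col=0b1000, row AND col = 0b1000 = 8; 8 == 8 -> filled
(118,32): row=0b1110110, col=0b100000, row AND col = 0b100000 = 32; 32 == 32 -> filled
(222,76): row=0b11011110, col=0b1001100, row AND col = 0b1001100 = 76; 76 == 76 -> filled
(187,111): row=0b10111011, col=0b1101111, row AND col = 0b101011 = 43; 43 != 111 -> empty

Answer: yes no no yes no no no yes yes yes no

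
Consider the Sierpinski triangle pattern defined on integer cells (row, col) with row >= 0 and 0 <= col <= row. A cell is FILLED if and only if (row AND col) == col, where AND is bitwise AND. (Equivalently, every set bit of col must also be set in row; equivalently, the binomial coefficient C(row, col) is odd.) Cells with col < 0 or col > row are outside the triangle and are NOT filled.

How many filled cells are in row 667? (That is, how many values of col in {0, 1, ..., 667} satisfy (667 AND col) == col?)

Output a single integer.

Answer: 64

Derivation:
667 in binary = 1010011011
popcount(667) = number of 1-bits in 1010011011 = 6
A col c satisfies (667 AND c) == c iff every set bit of c is also set in 667; each of the 6 set bits of 667 can independently be on or off in c.
count = 2^6 = 64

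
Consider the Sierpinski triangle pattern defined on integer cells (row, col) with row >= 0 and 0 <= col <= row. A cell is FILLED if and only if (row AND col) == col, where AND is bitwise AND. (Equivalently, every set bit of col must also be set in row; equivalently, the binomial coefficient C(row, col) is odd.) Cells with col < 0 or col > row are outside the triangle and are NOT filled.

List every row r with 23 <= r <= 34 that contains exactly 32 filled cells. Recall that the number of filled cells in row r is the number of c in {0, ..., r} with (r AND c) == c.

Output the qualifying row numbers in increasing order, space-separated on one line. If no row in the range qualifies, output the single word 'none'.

Answer: 31

Derivation:
Row r has 2^popcount(r) filled cells, so we need popcount(r) = log2(32) = 5.
Scan r = 23..34 and keep those with exactly 5 one-bits:
r=23=10111 popcount=4 -> skip
r=24=11000 popcount=2 -> skip
r=25=11001 popcount=3 -> skip
r=26=11010 popcount=3 -> skip
r=27=11011 popcount=4 -> skip
r=28=11100 popcount=3 -> skip
r=29=11101 popcount=4 -> skip
r=30=11110 popcount=4 -> skip
r=31=11111 popcount=5 -> KEEP
r=32=100000 popcount=1 -> skip
r=33=100001 popcount=2 -> skip
r=34=100010 popcount=2 -> skip
Kept rows: 31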